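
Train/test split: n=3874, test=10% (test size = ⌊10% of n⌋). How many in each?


Test = ⌊3874·10/100⌋ = 387
Train = 3874 - 387 = 3487

Train: 3487, Test: 387


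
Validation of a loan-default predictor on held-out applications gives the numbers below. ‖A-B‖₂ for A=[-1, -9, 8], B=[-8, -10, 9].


d = √((-1+ 8)² + (-9+ 10)² + (8-9)²)
  = √(49 + 1 + 1)
  = √51 = 7.1414

7.1414


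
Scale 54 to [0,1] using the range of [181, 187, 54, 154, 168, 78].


min=54, max=187
(54-54)/(187-54) = 0/133 = 0.0

0.0


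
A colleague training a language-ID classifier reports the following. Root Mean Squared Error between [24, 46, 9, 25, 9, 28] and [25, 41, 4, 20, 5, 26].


MSE = 96/6 = 16
RMSE = √(96/6) = 4.0

4.0


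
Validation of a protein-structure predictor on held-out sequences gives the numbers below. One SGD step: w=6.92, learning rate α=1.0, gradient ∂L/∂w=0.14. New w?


w_new = w - α·∇
= 6.92 - 1.0·0.14
= 6.92 - 0.14
= 6.78

6.78


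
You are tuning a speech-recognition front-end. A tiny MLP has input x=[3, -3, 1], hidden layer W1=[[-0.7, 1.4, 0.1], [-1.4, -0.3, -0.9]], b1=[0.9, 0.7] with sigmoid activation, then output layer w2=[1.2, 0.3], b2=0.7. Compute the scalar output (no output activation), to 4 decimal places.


z1[0] = (-0.7)·(3) + (1.4)·(-3) + (0.1)·(1) + 0.9 = -5.3
z1[1] = (-1.4)·(3) + (-0.3)·(-3) + (-0.9)·(1) + 0.7 = -3.5
h = sigmoid(z1) = [0.005, 0.0293]
output = (1.2)·(0.005) + (0.3)·(0.0293) + 0.7 = 0.7148

0.7148


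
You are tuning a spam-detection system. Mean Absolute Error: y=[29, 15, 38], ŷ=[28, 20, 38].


Absolute errors: |29-28|=1, |15-20|=5, |38-38|=0
Sum = 6
MAE = 6/3 = 2

2


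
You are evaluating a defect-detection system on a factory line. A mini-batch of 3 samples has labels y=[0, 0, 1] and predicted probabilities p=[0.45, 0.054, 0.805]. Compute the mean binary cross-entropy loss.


L[0] = -ln(1-0.45) = -ln(0.55) = 0.5978
L[1] = -ln(1-0.054) = -ln(0.946) = 0.0555
L[2] = -ln(0.805) = 0.2169
mean = (0.5978 + 0.0555 + 0.2169)/3 = 0.2901

0.2901


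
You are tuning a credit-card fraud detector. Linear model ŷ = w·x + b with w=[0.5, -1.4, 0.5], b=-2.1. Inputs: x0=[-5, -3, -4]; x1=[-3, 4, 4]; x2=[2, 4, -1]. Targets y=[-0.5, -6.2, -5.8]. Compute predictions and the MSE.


ŷ0 = (0.5)·(-5) + (-1.4)·(-3) + (0.5)·(-4) - 2.1 = -2.4
ŷ1 = (0.5)·(-3) + (-1.4)·(4) + (0.5)·(4) - 2.1 = -7.2
ŷ2 = (0.5)·(2) + (-1.4)·(4) + (0.5)·(-1) - 2.1 = -7.2
errors² = [3.61, 1.0, 1.96]
MSE = 6.5700/3 = 2.19

2.19


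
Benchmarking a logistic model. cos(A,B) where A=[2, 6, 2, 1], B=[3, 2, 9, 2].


A·B = 2·3 + 6·2 + 2·9 + 1·2 = 38
‖A‖ = √45 = 6.7082, ‖B‖ = √98 = 9.8995
cos = 38/(√45·√98) = 38/√4410 = 0.5722

0.5722


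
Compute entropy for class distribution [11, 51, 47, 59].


Probabilities: [11/168, 51/168, 47/168, 59/168] ≈ [0.0655, 0.3036, 0.2798, 0.3512]
H = -((11/168)·log₂(11/168) + (51/168)·log₂(51/168) + (47/168)·log₂(47/168) + (59/168)·log₂(59/168))
  = 1.8239 bits

1.8239 bits


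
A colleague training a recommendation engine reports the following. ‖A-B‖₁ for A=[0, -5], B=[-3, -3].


d = |0+ 3| + |-5+ 3|
  = 3 + 2
  = 5

5


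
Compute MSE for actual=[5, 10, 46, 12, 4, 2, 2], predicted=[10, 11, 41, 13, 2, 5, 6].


Squared errors: (5-10)²=25, (10-11)²=1, (46-41)²=25, (12-13)²=1, (4-2)²=4, (2-5)²=9, (2-6)²=16
Sum = 81
MSE = 81/7 = 81/7

81/7


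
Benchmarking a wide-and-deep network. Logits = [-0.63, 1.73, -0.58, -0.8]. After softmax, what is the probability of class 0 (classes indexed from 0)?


Exponentials: e^-0.63=0.5326, e^1.73=5.6407, e^-0.58=0.5599, e^-0.8=0.4493
Sum = 7.1825
Softmax = [0.0742, 0.7853, 0.078, 0.0626]
p[0] = 0.5326/7.1825 = 0.0742

0.0742


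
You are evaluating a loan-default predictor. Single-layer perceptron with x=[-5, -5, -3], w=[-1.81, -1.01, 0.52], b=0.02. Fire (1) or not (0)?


z = (-5)·(-1.81) + (-5)·(-1.01) + (-3)·(0.52) + 0.02
  = 12.56
step(z) = 1 (z≥0)

1


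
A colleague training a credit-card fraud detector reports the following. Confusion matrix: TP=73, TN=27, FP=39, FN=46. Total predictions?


Total = TP + TN + FP + FN
= 73 + 27 + 39 + 46
= 185
(Predicted positive: 112, predicted negative: 73)

185


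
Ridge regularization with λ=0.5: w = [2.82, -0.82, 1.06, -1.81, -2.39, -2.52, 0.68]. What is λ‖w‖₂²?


‖w‖₂² = (2.82)² + (-0.82)² + (1.06)² + (-1.81)² + (-2.39)² + (-2.52)² + (0.68)²
     = 7.9524 + 0.6724 + 1.1236 + 3.2761 + 5.7121 + 6.3504 + 0.4624
     = 25.5494
λ·‖w‖₂² = 0.5·25.5494 = 12.7747

12.7747


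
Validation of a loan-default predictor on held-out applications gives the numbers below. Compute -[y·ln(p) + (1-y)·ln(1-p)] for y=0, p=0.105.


BCE = -[y·ln(p) + (1-y)·ln(1-p)]
= -0 - 1·ln(1-0.105)
= -ln(0.895) = 0.1109

0.1109


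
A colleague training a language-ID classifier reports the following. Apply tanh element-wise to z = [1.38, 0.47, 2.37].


tanh(1.38) = 0.881
tanh(0.47) = 0.4382
tanh(2.37) = 0.9827
result = [0.881, 0.4382, 0.9827]

[0.881, 0.4382, 0.9827]


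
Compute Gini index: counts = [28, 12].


Probabilities: [28/40, 12/40] ≈ [0.7, 0.3]
Σpᵢ² = (784 + 144)/40² = 928/1600
Gini = 1 - Σpᵢ² = 1 - 928/1600 = 0.42

0.42


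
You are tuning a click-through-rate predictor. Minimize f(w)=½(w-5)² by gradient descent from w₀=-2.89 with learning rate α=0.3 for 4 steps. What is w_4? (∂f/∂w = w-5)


step 1: grad = -2.89-5 = -7.89; w = -2.89 - 0.3·(-7.89) = -0.523
step 2: grad = -0.523-5 = -5.523; w = -0.523 - 0.3·(-5.523) = 1.1339
step 3: grad = 1.1339-5 = -3.8661; w = 1.1339 - 0.3·(-3.8661) = 2.29373
step 4: grad = 2.29373-5 = -2.70627; w = 2.29373 - 0.3·(-2.70627) = 3.105611

3.105611


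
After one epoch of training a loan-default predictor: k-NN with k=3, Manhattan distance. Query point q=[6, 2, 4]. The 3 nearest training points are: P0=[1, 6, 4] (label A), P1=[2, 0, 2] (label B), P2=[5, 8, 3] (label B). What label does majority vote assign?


d(q,P0) = 9  (label A)
d(q,P1) = 8  (label B)
d(q,P2) = 8  (label B)
Votes: A=1, B=2
Majority → B

B


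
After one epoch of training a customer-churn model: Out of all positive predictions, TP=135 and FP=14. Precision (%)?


Precision = TP/(TP+FP)
= 135/(135+14)
= 135/149 = 90.6%

90.6%


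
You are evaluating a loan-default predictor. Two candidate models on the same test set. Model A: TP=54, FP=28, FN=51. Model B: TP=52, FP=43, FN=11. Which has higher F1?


Model A: P=54/82=0.6585, R=54/105=0.5143, F1=2PR/(P+R)=2TP/(2TP+FP+FN)=108/187=0.5775
Model B: P=52/95=0.5474, R=52/63=0.8254, F1=2PR/(P+R)=2TP/(2TP+FP+FN)=104/158=0.6582
0.5775 < 0.6582 → Model B

Model B


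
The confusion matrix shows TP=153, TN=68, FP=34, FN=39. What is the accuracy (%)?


Accuracy = (TP+TN)/(TP+TN+FP+FN)
= (153+68)/(294)
= 221/294 = 75.17%

75.17%


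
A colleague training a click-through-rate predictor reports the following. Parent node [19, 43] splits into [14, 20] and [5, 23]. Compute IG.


Parent = [19, 43], H_parent = 0.889
H_left = 0.9774 (n=34), H_right = 0.6769 (n=28)
H_children = (34/62)·0.9774 + (28/62)·0.6769 = 0.8417
IG = 0.889 - 0.8417 = 0.0473

0.0473


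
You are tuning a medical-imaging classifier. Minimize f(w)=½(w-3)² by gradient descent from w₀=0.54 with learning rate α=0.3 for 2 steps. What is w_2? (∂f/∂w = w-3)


step 1: grad = 0.54-3 = -2.46; w = 0.54 - 0.3·(-2.46) = 1.278
step 2: grad = 1.278-3 = -1.722; w = 1.278 - 0.3·(-1.722) = 1.7946

1.7946


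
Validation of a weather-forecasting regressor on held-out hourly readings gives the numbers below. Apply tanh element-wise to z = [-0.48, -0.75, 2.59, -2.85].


tanh(-0.48) = -0.4462
tanh(-0.75) = -0.6351
tanh(2.59) = 0.9888
tanh(-2.85) = -0.9933
result = [-0.4462, -0.6351, 0.9888, -0.9933]

[-0.4462, -0.6351, 0.9888, -0.9933]


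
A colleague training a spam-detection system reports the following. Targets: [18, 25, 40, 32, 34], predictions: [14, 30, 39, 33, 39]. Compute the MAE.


Absolute errors: |18-14|=4, |25-30|=5, |40-39|=1, |32-33|=1, |34-39|=5
Sum = 16
MAE = 16/5 = 16/5

16/5


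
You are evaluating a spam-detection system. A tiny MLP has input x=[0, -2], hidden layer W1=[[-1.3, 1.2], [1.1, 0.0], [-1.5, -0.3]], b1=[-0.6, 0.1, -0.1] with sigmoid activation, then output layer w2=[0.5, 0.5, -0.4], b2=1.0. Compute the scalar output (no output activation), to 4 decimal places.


z1[0] = (-1.3)·(0) + (1.2)·(-2) - 0.6 = -3.0
z1[1] = (1.1)·(0) + (0.0)·(-2) + 0.1 = 0.1
z1[2] = (-1.5)·(0) + (-0.3)·(-2) - 0.1 = 0.5
h = sigmoid(z1) = [0.0474, 0.525, 0.6225]
output = (0.5)·(0.0474) + (0.5)·(0.525) + (-0.4)·(0.6225) + 1.0 = 1.0372

1.0372


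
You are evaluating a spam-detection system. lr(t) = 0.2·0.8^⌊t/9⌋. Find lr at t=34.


n_drops = ⌊34/9⌋ = 3
lr = 0.2·0.8^3 = 0.2·0.512 = 0.1024

0.1024


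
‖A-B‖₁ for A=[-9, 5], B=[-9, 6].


d = |-9+ 9| + |5-6|
  = 0 + 1
  = 1

1


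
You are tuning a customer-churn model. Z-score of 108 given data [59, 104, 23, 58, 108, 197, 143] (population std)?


μ = 98.8571, σ = 54.3834
z = (108 - 98.8571)/54.3834 = 0.1681

0.1681


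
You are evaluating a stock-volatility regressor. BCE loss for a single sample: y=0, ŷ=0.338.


BCE = -[y·ln(p) + (1-y)·ln(1-p)]
= -0 - 1·ln(1-0.338)
= -ln(0.662) = 0.4125

0.4125


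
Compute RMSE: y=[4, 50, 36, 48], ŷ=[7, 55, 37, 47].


MSE = 36/4 = 9
RMSE = √(36/4) = 3.0

3.0


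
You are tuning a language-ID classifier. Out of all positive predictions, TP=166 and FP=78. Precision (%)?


Precision = TP/(TP+FP)
= 166/(166+78)
= 166/244 = 68.03%

68.03%


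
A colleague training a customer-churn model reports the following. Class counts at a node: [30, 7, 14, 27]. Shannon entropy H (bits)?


Probabilities: [30/78, 7/78, 14/78, 27/78] ≈ [0.3846, 0.0897, 0.1795, 0.3462]
H = -((30/78)·log₂(30/78) + (7/78)·log₂(7/78) + (14/78)·log₂(14/78) + (27/78)·log₂(27/78))
  = 1.8169 bits

1.8169 bits


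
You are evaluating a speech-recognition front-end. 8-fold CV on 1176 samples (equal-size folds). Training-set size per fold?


Fold size = 1176/8 = 147
Training per fold = 1176 - 147 = 1029

1029


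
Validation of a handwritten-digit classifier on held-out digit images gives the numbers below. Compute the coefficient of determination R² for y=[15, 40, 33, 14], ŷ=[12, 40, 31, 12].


ȳ = 25.5
SS_res = Σ(y-ŷ)² = 17
SS_tot = Σ(y-ȳ)² = 509
R² = 1 - SS_res/SS_tot = 1 - 0.0334 = 0.9666

0.9666


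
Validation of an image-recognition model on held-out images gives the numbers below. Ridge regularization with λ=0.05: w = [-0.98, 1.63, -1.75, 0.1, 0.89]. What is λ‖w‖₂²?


‖w‖₂² = (-0.98)² + (1.63)² + (-1.75)² + (0.1)² + (0.89)²
     = 0.9604 + 2.6569 + 3.0625 + 0.01 + 0.7921
     = 7.4819
λ·‖w‖₂² = 0.05·7.4819 = 0.374095

0.374095


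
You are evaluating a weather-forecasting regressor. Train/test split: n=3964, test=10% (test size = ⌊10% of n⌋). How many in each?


Test = ⌊3964·10/100⌋ = 396
Train = 3964 - 396 = 3568

Train: 3568, Test: 396


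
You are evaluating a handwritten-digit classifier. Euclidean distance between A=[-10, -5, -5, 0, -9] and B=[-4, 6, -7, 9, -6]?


d = √((-10+ 4)² + (-5-6)² + (-5+ 7)² + (0-9)² + (-9+ 6)²)
  = √(36 + 121 + 4 + 81 + 9)
  = √251 = 15.843

15.843


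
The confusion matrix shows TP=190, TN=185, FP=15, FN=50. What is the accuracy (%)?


Accuracy = (TP+TN)/(TP+TN+FP+FN)
= (190+185)/(440)
= 375/440 = 85.23%

85.23%


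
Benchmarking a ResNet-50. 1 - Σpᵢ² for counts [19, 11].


Probabilities: [19/30, 11/30] ≈ [0.6333, 0.3667]
Σpᵢ² = (361 + 121)/30² = 482/900
Gini = 1 - Σpᵢ² = 1 - 482/900 = 0.4644

0.4644


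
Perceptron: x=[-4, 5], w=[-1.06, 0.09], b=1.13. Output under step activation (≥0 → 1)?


z = (-4)·(-1.06) + (5)·(0.09) + 1.13
  = 5.82
step(z) = 1 (z≥0)

1


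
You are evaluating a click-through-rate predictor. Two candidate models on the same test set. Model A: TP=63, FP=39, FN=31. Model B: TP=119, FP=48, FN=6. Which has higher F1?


Model A: P=63/102=0.6176, R=63/94=0.6702, F1=2PR/(P+R)=2TP/(2TP+FP+FN)=126/196=0.6429
Model B: P=119/167=0.7126, R=119/125=0.952, F1=2PR/(P+R)=2TP/(2TP+FP+FN)=238/292=0.8151
0.6429 < 0.8151 → Model B

Model B


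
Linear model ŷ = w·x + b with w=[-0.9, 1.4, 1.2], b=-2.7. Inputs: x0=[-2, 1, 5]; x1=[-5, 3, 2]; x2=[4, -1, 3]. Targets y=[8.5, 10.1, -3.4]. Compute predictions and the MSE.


ŷ0 = (-0.9)·(-2) + (1.4)·(1) + (1.2)·(5) - 2.7 = 6.5
ŷ1 = (-0.9)·(-5) + (1.4)·(3) + (1.2)·(2) - 2.7 = 8.4
ŷ2 = (-0.9)·(4) + (1.4)·(-1) + (1.2)·(3) - 2.7 = -4.1
errors² = [4.0, 2.89, 0.49]
MSE = 7.3800/3 = 2.46

2.46


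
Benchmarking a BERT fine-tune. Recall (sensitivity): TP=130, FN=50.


Recall = TP/(TP+FN)
= 130/(130+50)
= 130/180 = 72.22%

72.22%


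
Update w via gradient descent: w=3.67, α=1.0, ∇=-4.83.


w_new = w - α·∇
= 3.67 - 1.0·-4.83
= 3.67 + 4.83
= 8.5

8.5


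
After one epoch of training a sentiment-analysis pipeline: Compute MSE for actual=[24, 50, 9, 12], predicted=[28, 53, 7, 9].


Squared errors: (24-28)²=16, (50-53)²=9, (9-7)²=4, (12-9)²=9
Sum = 38
MSE = 38/4 = 19/2

19/2


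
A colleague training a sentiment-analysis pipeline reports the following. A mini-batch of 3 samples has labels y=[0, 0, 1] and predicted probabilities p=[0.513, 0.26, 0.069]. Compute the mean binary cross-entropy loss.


L[0] = -ln(1-0.513) = -ln(0.487) = 0.7195
L[1] = -ln(1-0.26) = -ln(0.74) = 0.3011
L[2] = -ln(0.069) = 2.6736
mean = (0.7195 + 0.3011 + 2.6736)/3 = 1.2314

1.2314


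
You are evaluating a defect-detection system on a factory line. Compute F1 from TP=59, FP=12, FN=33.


Precision = 59/71 = 0.831
Recall = 59/92 = 0.6413
F1 = 2·P·R/(P+R) = 2·TP/(2·TP+FP+FN) = 118/(118+12+33) = 118/163 = 0.7239

0.7239


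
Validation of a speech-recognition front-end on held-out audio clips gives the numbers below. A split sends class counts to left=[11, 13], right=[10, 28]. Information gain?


Parent = [21, 41], H_parent = 0.9236
H_left = 0.995 (n=24), H_right = 0.8315 (n=38)
H_children = (24/62)·0.995 + (38/62)·0.8315 = 0.8948
IG = 0.9236 - 0.8948 = 0.0288

0.0288


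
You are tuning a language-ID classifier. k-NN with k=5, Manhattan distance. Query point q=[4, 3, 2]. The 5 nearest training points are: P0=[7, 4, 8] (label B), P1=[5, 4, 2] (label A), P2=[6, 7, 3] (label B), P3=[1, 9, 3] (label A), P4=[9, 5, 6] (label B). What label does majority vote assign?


d(q,P0) = 10  (label B)
d(q,P1) = 2  (label A)
d(q,P2) = 7  (label B)
d(q,P3) = 10  (label A)
d(q,P4) = 11  (label B)
Votes: A=2, B=3
Majority → B

B


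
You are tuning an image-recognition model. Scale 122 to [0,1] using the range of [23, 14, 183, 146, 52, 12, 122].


min=12, max=183
(122-12)/(183-12) = 110/171 = 0.6433

0.6433


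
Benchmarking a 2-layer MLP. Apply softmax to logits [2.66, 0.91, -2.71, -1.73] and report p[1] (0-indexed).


Exponentials: e^2.66=14.2963, e^0.91=2.4843, e^-2.71=0.0665, e^-1.73=0.1773
Sum = 17.0244
Softmax = [0.8398, 0.1459, 0.0039, 0.0104]
p[1] = 2.4843/17.0244 = 0.1459

0.1459


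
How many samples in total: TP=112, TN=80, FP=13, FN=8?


Total = TP + TN + FP + FN
= 112 + 80 + 13 + 8
= 213
(Predicted positive: 125, predicted negative: 88)

213


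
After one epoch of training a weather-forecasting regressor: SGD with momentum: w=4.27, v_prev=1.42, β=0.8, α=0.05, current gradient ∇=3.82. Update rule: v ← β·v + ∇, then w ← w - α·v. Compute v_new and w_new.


v_new = 0.8·1.42 + 3.82 = 1.136 + 3.82 = 4.956
w_new = 4.27 - 0.05·4.956 = 4.27 - 0.2478 = 4.0222

v_new=4.956, w_new=4.0222


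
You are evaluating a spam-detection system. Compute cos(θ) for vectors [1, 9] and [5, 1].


A·B = 1·5 + 9·1 = 14
‖A‖ = √82 = 9.0554, ‖B‖ = √26 = 5.099
cos = 14/(√82·√26) = 14/√2132 = 0.3032

0.3032


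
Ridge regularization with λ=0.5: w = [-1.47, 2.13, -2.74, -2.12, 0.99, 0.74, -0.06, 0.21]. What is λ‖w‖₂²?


‖w‖₂² = (-1.47)² + (2.13)² + (-2.74)² + (-2.12)² + (0.99)² + (0.74)² + (-0.06)² + (0.21)²
     = 2.1609 + 4.5369 + 7.5076 + 4.4944 + 0.9801 + 0.5476 + 0.0036 + 0.0441
     = 20.2752
λ·‖w‖₂² = 0.5·20.2752 = 10.1376

10.1376


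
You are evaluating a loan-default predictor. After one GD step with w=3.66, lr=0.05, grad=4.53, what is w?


w_new = w - α·∇
= 3.66 - 0.05·4.53
= 3.66 - 0.2265
= 3.4335

3.4335


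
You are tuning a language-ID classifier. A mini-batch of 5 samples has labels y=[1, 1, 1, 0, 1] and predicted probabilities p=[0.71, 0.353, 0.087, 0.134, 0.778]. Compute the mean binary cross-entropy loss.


L[0] = -ln(0.71) = 0.3425
L[1] = -ln(0.353) = 1.0413
L[2] = -ln(0.087) = 2.4418
L[3] = -ln(1-0.134) = -ln(0.866) = 0.1439
L[4] = -ln(0.778) = 0.251
mean = (0.3425 + 1.0413 + 2.4418 + 0.1439 + 0.251)/5 = 0.8441

0.8441


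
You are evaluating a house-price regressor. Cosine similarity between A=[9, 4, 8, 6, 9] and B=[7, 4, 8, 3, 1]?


A·B = 9·7 + 4·4 + 8·8 + 6·3 + 9·1 = 170
‖A‖ = √278 = 16.6733, ‖B‖ = √139 = 11.7898
cos = 170/(√278·√139) = 170/√38642 = 0.8648

0.8648


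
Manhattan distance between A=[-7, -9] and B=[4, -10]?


d = |-7-4| + |-9+ 10|
  = 11 + 1
  = 12

12


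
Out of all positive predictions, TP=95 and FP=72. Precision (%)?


Precision = TP/(TP+FP)
= 95/(95+72)
= 95/167 = 56.89%

56.89%


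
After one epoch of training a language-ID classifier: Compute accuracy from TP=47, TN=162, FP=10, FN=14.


Accuracy = (TP+TN)/(TP+TN+FP+FN)
= (47+162)/(233)
= 209/233 = 89.7%

89.7%


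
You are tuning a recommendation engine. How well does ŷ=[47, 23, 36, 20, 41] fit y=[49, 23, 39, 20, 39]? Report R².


ȳ = 34
SS_res = Σ(y-ŷ)² = 17
SS_tot = Σ(y-ȳ)² = 592
R² = 1 - SS_res/SS_tot = 1 - 0.0287 = 0.9713

0.9713


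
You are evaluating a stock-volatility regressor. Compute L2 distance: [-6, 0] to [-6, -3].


d = √((-6+ 6)² + (0+ 3)²)
  = √(0 + 9)
  = √9 = 3.0

3.0


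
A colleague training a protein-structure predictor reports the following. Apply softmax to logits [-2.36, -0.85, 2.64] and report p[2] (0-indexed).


Exponentials: e^-2.36=0.0944, e^-0.85=0.4274, e^2.64=14.0132
Sum = 14.535
Softmax = [0.0065, 0.0294, 0.9641]
p[2] = 14.0132/14.535 = 0.9641

0.9641


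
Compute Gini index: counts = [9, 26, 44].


Probabilities: [9/79, 26/79, 44/79] ≈ [0.1139, 0.3291, 0.557]
Σpᵢ² = (81 + 676 + 1936)/79² = 2693/6241
Gini = 1 - Σpᵢ² = 1 - 2693/6241 = 0.5685

0.5685


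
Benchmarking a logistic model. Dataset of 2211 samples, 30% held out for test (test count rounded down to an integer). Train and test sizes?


Test = ⌊2211·30/100⌋ = 663
Train = 2211 - 663 = 1548

Train: 1548, Test: 663


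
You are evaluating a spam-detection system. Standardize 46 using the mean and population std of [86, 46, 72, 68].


μ = 68, σ = 14.3527
z = (46 - 68)/14.3527 = -1.5328

-1.5328


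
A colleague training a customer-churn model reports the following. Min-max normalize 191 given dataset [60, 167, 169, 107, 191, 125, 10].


min=10, max=191
(191-10)/(191-10) = 181/181 = 1.0

1.0


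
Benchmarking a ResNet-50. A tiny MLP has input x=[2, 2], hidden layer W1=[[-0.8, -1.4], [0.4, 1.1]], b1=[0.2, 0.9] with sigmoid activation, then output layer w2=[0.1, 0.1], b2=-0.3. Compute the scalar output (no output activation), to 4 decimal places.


z1[0] = (-0.8)·(2) + (-1.4)·(2) + 0.2 = -4.2
z1[1] = (0.4)·(2) + (1.1)·(2) + 0.9 = 3.9
h = sigmoid(z1) = [0.0148, 0.9802]
output = (0.1)·(0.0148) + (0.1)·(0.9802) - 0.3 = -0.2005

-0.2005


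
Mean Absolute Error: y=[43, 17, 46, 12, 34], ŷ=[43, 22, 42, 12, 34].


Absolute errors: |43-43|=0, |17-22|=5, |46-42|=4, |12-12|=0, |34-34|=0
Sum = 9
MAE = 9/5 = 9/5

9/5


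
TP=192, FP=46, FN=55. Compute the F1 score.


Precision = 192/238 = 0.8067
Recall = 192/247 = 0.7773
F1 = 2·P·R/(P+R) = 2·TP/(2·TP+FP+FN) = 384/(384+46+55) = 384/485 = 0.7918

0.7918


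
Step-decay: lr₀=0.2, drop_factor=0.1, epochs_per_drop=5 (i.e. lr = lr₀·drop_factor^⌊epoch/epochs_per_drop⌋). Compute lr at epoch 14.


n_drops = ⌊14/5⌋ = 2
lr = 0.2·0.1^2 = 0.2·0.01 = 0.002

0.002


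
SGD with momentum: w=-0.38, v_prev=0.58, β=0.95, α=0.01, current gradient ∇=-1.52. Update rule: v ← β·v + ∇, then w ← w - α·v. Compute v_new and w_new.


v_new = 0.95·0.58 - 1.52 = 0.551 - 1.52 = -0.969
w_new = -0.38 - 0.01·-0.969 = -0.38 + 0.00969 = -0.37031

v_new=-0.969, w_new=-0.37031


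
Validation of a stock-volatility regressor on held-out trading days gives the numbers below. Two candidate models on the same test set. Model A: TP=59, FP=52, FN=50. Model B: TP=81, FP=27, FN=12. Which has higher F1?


Model A: P=59/111=0.5315, R=59/109=0.5413, F1=2PR/(P+R)=2TP/(2TP+FP+FN)=118/220=0.5364
Model B: P=81/108=0.75, R=81/93=0.871, F1=2PR/(P+R)=2TP/(2TP+FP+FN)=162/201=0.806
0.5364 < 0.806 → Model B

Model B


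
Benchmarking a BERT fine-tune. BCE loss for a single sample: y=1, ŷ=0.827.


BCE = -[y·ln(p) + (1-y)·ln(1-p)]
= -1·ln(0.827) - 0
= -ln(0.827) = 0.19

0.19


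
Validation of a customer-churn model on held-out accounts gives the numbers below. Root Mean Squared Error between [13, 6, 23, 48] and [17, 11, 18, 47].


MSE = 67/4 = 16.75
RMSE = √(67/4) = 4.0927

4.0927


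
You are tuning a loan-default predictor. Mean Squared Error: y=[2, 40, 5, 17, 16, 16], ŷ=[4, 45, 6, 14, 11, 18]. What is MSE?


Squared errors: (2-4)²=4, (40-45)²=25, (5-6)²=1, (17-14)²=9, (16-11)²=25, (16-18)²=4
Sum = 68
MSE = 68/6 = 34/3

34/3


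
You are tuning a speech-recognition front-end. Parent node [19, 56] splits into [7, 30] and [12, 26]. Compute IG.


Parent = [19, 56], H_parent = 0.8165
H_left = 0.6998 (n=37), H_right = 0.8997 (n=38)
H_children = (37/75)·0.6998 + (38/75)·0.8997 = 0.8011
IG = 0.8165 - 0.8011 = 0.0154

0.0154


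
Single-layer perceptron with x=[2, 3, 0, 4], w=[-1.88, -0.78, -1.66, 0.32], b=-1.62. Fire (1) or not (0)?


z = (2)·(-1.88) + (3)·(-0.78) + (0)·(-1.66) + (4)·(0.32) - 1.62
  = -6.44
step(z) = 0 (z<0)

0


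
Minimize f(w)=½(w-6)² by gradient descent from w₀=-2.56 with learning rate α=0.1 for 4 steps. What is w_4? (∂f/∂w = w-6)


step 1: grad = -2.56-6 = -8.56; w = -2.56 - 0.1·(-8.56) = -1.704
step 2: grad = -1.704-6 = -7.704; w = -1.704 - 0.1·(-7.704) = -0.9336
step 3: grad = -0.9336-6 = -6.9336; w = -0.9336 - 0.1·(-6.9336) = -0.24024
step 4: grad = -0.24024-6 = -6.24024; w = -0.24024 - 0.1·(-6.24024) = 0.383784

0.383784


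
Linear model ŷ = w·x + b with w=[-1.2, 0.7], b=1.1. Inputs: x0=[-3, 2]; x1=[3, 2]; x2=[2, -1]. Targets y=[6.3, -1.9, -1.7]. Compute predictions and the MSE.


ŷ0 = (-1.2)·(-3) + (0.7)·(2) + 1.1 = 6.1
ŷ1 = (-1.2)·(3) + (0.7)·(2) + 1.1 = -1.1
ŷ2 = (-1.2)·(2) + (0.7)·(-1) + 1.1 = -2.0
errors² = [0.04, 0.64, 0.09]
MSE = 0.7700/3 = 0.2567

0.2567


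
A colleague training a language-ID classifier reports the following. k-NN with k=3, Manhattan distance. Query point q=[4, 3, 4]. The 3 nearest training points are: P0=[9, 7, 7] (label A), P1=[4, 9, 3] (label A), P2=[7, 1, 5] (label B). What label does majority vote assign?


d(q,P0) = 12  (label A)
d(q,P1) = 7  (label A)
d(q,P2) = 6  (label B)
Votes: A=2, B=1
Majority → A

A


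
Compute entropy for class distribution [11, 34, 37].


Probabilities: [11/82, 34/82, 37/82] ≈ [0.1341, 0.4146, 0.4512]
H = -((11/82)·log₂(11/82) + (34/82)·log₂(34/82) + (37/82)·log₂(37/82))
  = 1.4334 bits

1.4334 bits


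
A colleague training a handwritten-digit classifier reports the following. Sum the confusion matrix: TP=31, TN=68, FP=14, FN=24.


Total = TP + TN + FP + FN
= 31 + 68 + 14 + 24
= 137
(Predicted positive: 45, predicted negative: 92)

137


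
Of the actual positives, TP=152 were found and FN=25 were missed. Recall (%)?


Recall = TP/(TP+FN)
= 152/(152+25)
= 152/177 = 85.88%

85.88%


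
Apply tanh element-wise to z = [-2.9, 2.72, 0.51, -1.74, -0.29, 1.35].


tanh(-2.9) = -0.994
tanh(2.72) = 0.9914
tanh(0.51) = 0.4699
tanh(-1.74) = -0.9402
tanh(-0.29) = -0.2821
tanh(1.35) = 0.8741
result = [-0.994, 0.9914, 0.4699, -0.9402, -0.2821, 0.8741]

[-0.994, 0.9914, 0.4699, -0.9402, -0.2821, 0.8741]


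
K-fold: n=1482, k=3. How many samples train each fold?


Fold size = 1482/3 = 494
Training per fold = 1482 - 494 = 988

988


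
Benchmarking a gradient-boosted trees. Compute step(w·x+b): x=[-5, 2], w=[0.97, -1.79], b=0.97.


z = (-5)·(0.97) + (2)·(-1.79) + 0.97
  = -7.46
step(z) = 0 (z<0)

0


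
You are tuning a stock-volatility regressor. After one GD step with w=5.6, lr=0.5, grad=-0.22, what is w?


w_new = w - α·∇
= 5.6 - 0.5·-0.22
= 5.6 + 0.11
= 5.71

5.71


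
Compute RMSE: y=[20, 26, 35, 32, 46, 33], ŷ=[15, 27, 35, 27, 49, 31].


MSE = 64/6 = 10.6667
RMSE = √(64/6) = 3.266

3.266


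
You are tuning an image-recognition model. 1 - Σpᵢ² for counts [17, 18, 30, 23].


Probabilities: [17/88, 18/88, 30/88, 23/88] ≈ [0.1932, 0.2045, 0.3409, 0.2614]
Σpᵢ² = (289 + 324 + 900 + 529)/88² = 2042/7744
Gini = 1 - Σpᵢ² = 1 - 2042/7744 = 0.7363

0.7363


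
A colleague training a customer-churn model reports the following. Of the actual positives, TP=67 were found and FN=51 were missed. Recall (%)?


Recall = TP/(TP+FN)
= 67/(67+51)
= 67/118 = 56.78%

56.78%


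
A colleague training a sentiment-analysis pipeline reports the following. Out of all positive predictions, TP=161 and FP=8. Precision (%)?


Precision = TP/(TP+FP)
= 161/(161+8)
= 161/169 = 95.27%

95.27%


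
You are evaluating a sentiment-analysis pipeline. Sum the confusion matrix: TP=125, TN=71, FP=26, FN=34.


Total = TP + TN + FP + FN
= 125 + 71 + 26 + 34
= 256
(Predicted positive: 151, predicted negative: 105)

256


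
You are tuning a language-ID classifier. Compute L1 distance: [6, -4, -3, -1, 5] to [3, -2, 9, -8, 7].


d = |6-3| + |-4+ 2| + |-3-9| + |-1+ 8| + |5-7|
  = 3 + 2 + 12 + 7 + 2
  = 26

26


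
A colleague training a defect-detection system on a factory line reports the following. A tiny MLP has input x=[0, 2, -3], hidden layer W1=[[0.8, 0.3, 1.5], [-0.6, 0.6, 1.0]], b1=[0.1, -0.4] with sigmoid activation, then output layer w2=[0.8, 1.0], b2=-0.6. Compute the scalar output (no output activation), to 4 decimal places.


z1[0] = (0.8)·(0) + (0.3)·(2) + (1.5)·(-3) + 0.1 = -3.8
z1[1] = (-0.6)·(0) + (0.6)·(2) + (1.0)·(-3) - 0.4 = -2.2
h = sigmoid(z1) = [0.0219, 0.0998]
output = (0.8)·(0.0219) + (1.0)·(0.0998) - 0.6 = -0.4827

-0.4827


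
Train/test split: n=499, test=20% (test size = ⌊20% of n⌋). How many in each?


Test = ⌊499·20/100⌋ = 99
Train = 499 - 99 = 400

Train: 400, Test: 99


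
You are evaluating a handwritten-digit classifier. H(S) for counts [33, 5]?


Probabilities: [33/38, 5/38] ≈ [0.8684, 0.1316]
H = -((33/38)·log₂(33/38) + (5/38)·log₂(5/38))
  = 0.5618 bits

0.5618 bits


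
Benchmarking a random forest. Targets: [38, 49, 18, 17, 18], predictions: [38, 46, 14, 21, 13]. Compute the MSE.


Squared errors: (38-38)²=0, (49-46)²=9, (18-14)²=16, (17-21)²=16, (18-13)²=25
Sum = 66
MSE = 66/5 = 66/5

66/5


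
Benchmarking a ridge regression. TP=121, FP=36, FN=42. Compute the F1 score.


Precision = 121/157 = 0.7707
Recall = 121/163 = 0.7423
F1 = 2·P·R/(P+R) = 2·TP/(2·TP+FP+FN) = 242/(242+36+42) = 242/320 = 0.7562

0.7562


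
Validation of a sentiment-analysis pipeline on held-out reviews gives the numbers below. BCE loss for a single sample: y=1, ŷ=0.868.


BCE = -[y·ln(p) + (1-y)·ln(1-p)]
= -1·ln(0.868) - 0
= -ln(0.868) = 0.1416

0.1416


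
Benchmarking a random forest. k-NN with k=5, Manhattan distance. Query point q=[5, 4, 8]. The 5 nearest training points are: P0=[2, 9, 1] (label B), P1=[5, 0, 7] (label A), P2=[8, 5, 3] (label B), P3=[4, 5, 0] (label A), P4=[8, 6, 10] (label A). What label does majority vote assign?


d(q,P0) = 15  (label B)
d(q,P1) = 5  (label A)
d(q,P2) = 9  (label B)
d(q,P3) = 10  (label A)
d(q,P4) = 7  (label A)
Votes: A=3, B=2
Majority → A

A


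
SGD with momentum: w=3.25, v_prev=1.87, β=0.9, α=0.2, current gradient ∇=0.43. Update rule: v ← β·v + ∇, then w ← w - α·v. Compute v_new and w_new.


v_new = 0.9·1.87 + 0.43 = 1.683 + 0.43 = 2.113
w_new = 3.25 - 0.2·2.113 = 3.25 - 0.4226 = 2.8274

v_new=2.113, w_new=2.8274


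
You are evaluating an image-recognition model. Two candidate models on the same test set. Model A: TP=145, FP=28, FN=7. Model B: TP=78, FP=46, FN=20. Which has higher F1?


Model A: P=145/173=0.8382, R=145/152=0.9539, F1=2PR/(P+R)=2TP/(2TP+FP+FN)=290/325=0.8923
Model B: P=78/124=0.629, R=78/98=0.7959, F1=2PR/(P+R)=2TP/(2TP+FP+FN)=156/222=0.7027
0.8923 > 0.7027 → Model A

Model A


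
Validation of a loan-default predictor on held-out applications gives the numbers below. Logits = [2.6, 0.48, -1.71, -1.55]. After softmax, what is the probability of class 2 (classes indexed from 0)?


Exponentials: e^2.6=13.4637, e^0.48=1.6161, e^-1.71=0.1809, e^-1.55=0.2122
Sum = 15.4729
Softmax = [0.8701, 0.1044, 0.0117, 0.0137]
p[2] = 0.1809/15.4729 = 0.0117

0.0117


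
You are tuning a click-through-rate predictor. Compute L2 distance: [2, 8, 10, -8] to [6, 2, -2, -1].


d = √((2-6)² + (8-2)² + (10+ 2)² + (-8+ 1)²)
  = √(16 + 36 + 144 + 49)
  = √245 = 15.6525

15.6525


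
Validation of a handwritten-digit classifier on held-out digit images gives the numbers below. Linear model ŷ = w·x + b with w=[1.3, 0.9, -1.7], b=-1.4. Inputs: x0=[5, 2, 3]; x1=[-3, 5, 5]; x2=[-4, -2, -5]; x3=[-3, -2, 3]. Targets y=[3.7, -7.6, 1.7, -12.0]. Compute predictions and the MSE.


ŷ0 = (1.3)·(5) + (0.9)·(2) + (-1.7)·(3) - 1.4 = 1.8
ŷ1 = (1.3)·(-3) + (0.9)·(5) + (-1.7)·(5) - 1.4 = -9.3
ŷ2 = (1.3)·(-4) + (0.9)·(-2) + (-1.7)·(-5) - 1.4 = 0.1
ŷ3 = (1.3)·(-3) + (0.9)·(-2) + (-1.7)·(3) - 1.4 = -12.2
errors² = [3.61, 2.89, 2.56, 0.04]
MSE = 9.1000/4 = 2.275

2.275


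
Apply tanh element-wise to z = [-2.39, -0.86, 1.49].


tanh(-2.39) = -0.9833
tanh(-0.86) = -0.6963
tanh(1.49) = 0.9033
result = [-0.9833, -0.6963, 0.9033]

[-0.9833, -0.6963, 0.9033]


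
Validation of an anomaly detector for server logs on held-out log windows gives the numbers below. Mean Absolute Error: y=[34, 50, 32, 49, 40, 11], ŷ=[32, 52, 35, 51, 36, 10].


Absolute errors: |34-32|=2, |50-52|=2, |32-35|=3, |49-51|=2, |40-36|=4, |11-10|=1
Sum = 14
MAE = 14/6 = 7/3

7/3


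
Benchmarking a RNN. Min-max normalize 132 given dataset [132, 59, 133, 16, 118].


min=16, max=133
(132-16)/(133-16) = 116/117 = 0.9915

0.9915


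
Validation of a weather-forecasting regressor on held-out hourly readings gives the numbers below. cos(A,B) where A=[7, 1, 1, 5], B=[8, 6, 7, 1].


A·B = 7·8 + 1·6 + 1·7 + 5·1 = 74
‖A‖ = √76 = 8.7178, ‖B‖ = √150 = 12.2474
cos = 74/(√76·√150) = 74/√11400 = 0.6931

0.6931


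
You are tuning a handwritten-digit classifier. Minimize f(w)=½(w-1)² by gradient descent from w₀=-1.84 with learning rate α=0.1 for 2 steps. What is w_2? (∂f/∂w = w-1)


step 1: grad = -1.84-1 = -2.84; w = -1.84 - 0.1·(-2.84) = -1.556
step 2: grad = -1.556-1 = -2.556; w = -1.556 - 0.1·(-2.556) = -1.3004

-1.3004


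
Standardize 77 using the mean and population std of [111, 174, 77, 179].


μ = 135.25, σ = 43.0022
z = (77 - 135.25)/43.0022 = -1.3546

-1.3546


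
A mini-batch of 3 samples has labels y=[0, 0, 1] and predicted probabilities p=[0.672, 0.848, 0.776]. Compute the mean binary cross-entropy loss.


L[0] = -ln(1-0.672) = -ln(0.328) = 1.1147
L[1] = -ln(1-0.848) = -ln(0.152) = 1.8839
L[2] = -ln(0.776) = 0.2536
mean = (1.1147 + 1.8839 + 0.2536)/3 = 1.0841

1.0841


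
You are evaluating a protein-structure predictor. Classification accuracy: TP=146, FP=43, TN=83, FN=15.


Accuracy = (TP+TN)/(TP+TN+FP+FN)
= (146+83)/(287)
= 229/287 = 79.79%

79.79%


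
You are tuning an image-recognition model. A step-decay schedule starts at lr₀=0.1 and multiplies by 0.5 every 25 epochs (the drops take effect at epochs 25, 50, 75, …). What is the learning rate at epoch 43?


n_drops = ⌊43/25⌋ = 1
lr = 0.1·0.5^1 = 0.1·0.5 = 0.05

0.05


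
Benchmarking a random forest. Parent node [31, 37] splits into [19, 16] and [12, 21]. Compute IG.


Parent = [31, 37], H_parent = 0.9944
H_left = 0.9947 (n=35), H_right = 0.9457 (n=33)
H_children = (35/68)·0.9947 + (33/68)·0.9457 = 0.9709
IG = 0.9944 - 0.9709 = 0.0235

0.0235


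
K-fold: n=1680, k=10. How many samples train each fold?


Fold size = 1680/10 = 168
Training per fold = 1680 - 168 = 1512

1512


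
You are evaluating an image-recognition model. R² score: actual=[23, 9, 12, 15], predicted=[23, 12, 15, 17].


ȳ = 14.75
SS_res = Σ(y-ŷ)² = 22
SS_tot = Σ(y-ȳ)² = 108.75
R² = 1 - SS_res/SS_tot = 1 - 0.2023 = 0.7977

0.7977


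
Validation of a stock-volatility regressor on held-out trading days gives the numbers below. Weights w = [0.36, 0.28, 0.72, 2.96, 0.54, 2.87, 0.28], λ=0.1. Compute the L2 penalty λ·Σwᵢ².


‖w‖₂² = (0.36)² + (0.28)² + (0.72)² + (2.96)² + (0.54)² + (2.87)² + (0.28)²
     = 0.1296 + 0.0784 + 0.5184 + 8.7616 + 0.2916 + 8.2369 + 0.0784
     = 18.0949
λ·‖w‖₂² = 0.1·18.0949 = 1.80949

1.80949


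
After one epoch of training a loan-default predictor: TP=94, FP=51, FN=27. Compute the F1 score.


Precision = 94/145 = 0.6483
Recall = 94/121 = 0.7769
F1 = 2·P·R/(P+R) = 2·TP/(2·TP+FP+FN) = 188/(188+51+27) = 188/266 = 0.7068

0.7068


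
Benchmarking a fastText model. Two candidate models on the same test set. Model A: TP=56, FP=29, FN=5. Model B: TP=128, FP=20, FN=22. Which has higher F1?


Model A: P=56/85=0.6588, R=56/61=0.918, F1=2PR/(P+R)=2TP/(2TP+FP+FN)=112/146=0.7671
Model B: P=128/148=0.8649, R=128/150=0.8533, F1=2PR/(P+R)=2TP/(2TP+FP+FN)=256/298=0.8591
0.7671 < 0.8591 → Model B

Model B


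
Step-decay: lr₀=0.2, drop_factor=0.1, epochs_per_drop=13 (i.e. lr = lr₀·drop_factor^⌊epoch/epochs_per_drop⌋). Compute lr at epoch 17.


n_drops = ⌊17/13⌋ = 1
lr = 0.2·0.1^1 = 0.2·0.1 = 0.02

0.02


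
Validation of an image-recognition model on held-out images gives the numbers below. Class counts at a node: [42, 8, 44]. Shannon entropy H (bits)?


Probabilities: [42/94, 8/94, 44/94] ≈ [0.4468, 0.0851, 0.4681]
H = -((42/94)·log₂(42/94) + (8/94)·log₂(8/94) + (44/94)·log₂(44/94))
  = 1.3345 bits

1.3345 bits


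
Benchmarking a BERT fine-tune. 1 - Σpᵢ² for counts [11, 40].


Probabilities: [11/51, 40/51] ≈ [0.2157, 0.7843]
Σpᵢ² = (121 + 1600)/51² = 1721/2601
Gini = 1 - Σpᵢ² = 1 - 1721/2601 = 0.3383

0.3383


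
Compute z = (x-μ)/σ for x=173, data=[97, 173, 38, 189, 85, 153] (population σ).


μ = 122.5, σ = 53.3846
z = (173 - 122.5)/53.3846 = 0.946

0.946


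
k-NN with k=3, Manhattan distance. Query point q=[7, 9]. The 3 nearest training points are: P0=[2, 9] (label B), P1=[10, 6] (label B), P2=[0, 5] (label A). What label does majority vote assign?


d(q,P0) = 5  (label B)
d(q,P1) = 6  (label B)
d(q,P2) = 11  (label A)
Votes: A=1, B=2
Majority → B

B


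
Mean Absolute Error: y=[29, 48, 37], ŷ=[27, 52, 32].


Absolute errors: |29-27|=2, |48-52|=4, |37-32|=5
Sum = 11
MAE = 11/3 = 11/3

11/3


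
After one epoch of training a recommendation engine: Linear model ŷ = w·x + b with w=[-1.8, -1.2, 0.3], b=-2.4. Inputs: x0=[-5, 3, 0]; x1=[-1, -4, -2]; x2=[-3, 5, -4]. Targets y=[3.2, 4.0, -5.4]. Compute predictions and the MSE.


ŷ0 = (-1.8)·(-5) + (-1.2)·(3) + (0.3)·(0) - 2.4 = 3.0
ŷ1 = (-1.8)·(-1) + (-1.2)·(-4) + (0.3)·(-2) - 2.4 = 3.6
ŷ2 = (-1.8)·(-3) + (-1.2)·(5) + (0.3)·(-4) - 2.4 = -4.2
errors² = [0.04, 0.16, 1.44]
MSE = 1.6400/3 = 0.5467

0.5467


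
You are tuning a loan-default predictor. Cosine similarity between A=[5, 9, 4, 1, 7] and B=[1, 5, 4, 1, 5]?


A·B = 5·1 + 9·5 + 4·4 + 1·1 + 7·5 = 102
‖A‖ = √172 = 13.1149, ‖B‖ = √68 = 8.2462
cos = 102/(√172·√68) = 102/√11696 = 0.9432

0.9432


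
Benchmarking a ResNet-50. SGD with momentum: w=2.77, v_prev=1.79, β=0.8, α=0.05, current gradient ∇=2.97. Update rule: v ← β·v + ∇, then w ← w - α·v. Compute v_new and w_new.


v_new = 0.8·1.79 + 2.97 = 1.432 + 2.97 = 4.402
w_new = 2.77 - 0.05·4.402 = 2.77 - 0.2201 = 2.5499

v_new=4.402, w_new=2.5499


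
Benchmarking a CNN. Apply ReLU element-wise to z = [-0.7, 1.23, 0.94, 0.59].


ReLU(-0.7) = max(0, -0.7) = 0.0
ReLU(1.23) = max(0, 1.23) = 1.23
ReLU(0.94) = max(0, 0.94) = 0.94
ReLU(0.59) = max(0, 0.59) = 0.59
result = [0.0, 1.23, 0.94, 0.59]

[0.0, 1.23, 0.94, 0.59]


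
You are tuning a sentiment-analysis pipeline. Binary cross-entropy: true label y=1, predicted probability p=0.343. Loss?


BCE = -[y·ln(p) + (1-y)·ln(1-p)]
= -1·ln(0.343) - 0
= -ln(0.343) = 1.07

1.07


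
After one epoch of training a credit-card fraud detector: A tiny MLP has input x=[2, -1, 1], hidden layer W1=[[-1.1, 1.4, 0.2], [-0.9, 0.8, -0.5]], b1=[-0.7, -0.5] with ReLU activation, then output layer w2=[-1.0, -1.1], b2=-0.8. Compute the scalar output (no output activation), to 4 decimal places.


z1[0] = (-1.1)·(2) + (1.4)·(-1) + (0.2)·(1) - 0.7 = -4.1
z1[1] = (-0.9)·(2) + (0.8)·(-1) + (-0.5)·(1) - 0.5 = -3.6
h = ReLU(z1) = [0.0, 0.0]
output = (-1.0)·(0.0) + (-1.1)·(0.0) - 0.8 = -0.8

-0.8


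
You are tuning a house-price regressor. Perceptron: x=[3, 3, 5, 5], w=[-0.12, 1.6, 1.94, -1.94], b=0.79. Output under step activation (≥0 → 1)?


z = (3)·(-0.12) + (3)·(1.6) + (5)·(1.94) + (5)·(-1.94) + 0.79
  = 5.23
step(z) = 1 (z≥0)

1


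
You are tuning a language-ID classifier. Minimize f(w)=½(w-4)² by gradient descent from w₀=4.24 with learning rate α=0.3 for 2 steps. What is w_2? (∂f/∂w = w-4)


step 1: grad = 4.24-4 = 0.24; w = 4.24 - 0.3·(0.24) = 4.168
step 2: grad = 4.168-4 = 0.168; w = 4.168 - 0.3·(0.168) = 4.1176

4.1176


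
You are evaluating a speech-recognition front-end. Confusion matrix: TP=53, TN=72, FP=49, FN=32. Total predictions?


Total = TP + TN + FP + FN
= 53 + 72 + 49 + 32
= 206
(Predicted positive: 102, predicted negative: 104)

206


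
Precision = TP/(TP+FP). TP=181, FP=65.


Precision = TP/(TP+FP)
= 181/(181+65)
= 181/246 = 73.58%

73.58%


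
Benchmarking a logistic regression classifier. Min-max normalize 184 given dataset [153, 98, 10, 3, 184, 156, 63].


min=3, max=184
(184-3)/(184-3) = 181/181 = 1.0

1.0


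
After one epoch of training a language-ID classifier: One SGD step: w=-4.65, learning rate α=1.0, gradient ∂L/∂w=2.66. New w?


w_new = w - α·∇
= -4.65 - 1.0·2.66
= -4.65 - 2.66
= -7.31

-7.31


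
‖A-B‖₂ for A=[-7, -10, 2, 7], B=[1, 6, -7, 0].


d = √((-7-1)² + (-10-6)² + (2+ 7)² + (7-0)²)
  = √(64 + 256 + 81 + 49)
  = √450 = 21.2132

21.2132


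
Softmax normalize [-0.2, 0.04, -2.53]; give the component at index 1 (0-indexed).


Exponentials: e^-0.2=0.8187, e^0.04=1.0408, e^-2.53=0.0797
Sum = 1.9392
Softmax = [0.4222, 0.5367, 0.0411]
p[1] = 1.0408/1.9392 = 0.5367

0.5367


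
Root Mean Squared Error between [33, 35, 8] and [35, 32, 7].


MSE = 14/3 = 4.6667
RMSE = √(14/3) = 2.1602

2.1602


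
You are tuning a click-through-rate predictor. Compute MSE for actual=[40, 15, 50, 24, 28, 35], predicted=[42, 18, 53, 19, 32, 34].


Squared errors: (40-42)²=4, (15-18)²=9, (50-53)²=9, (24-19)²=25, (28-32)²=16, (35-34)²=1
Sum = 64
MSE = 64/6 = 32/3

32/3
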